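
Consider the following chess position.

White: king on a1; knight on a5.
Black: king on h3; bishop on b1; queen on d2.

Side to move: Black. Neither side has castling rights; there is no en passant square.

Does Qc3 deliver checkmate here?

no

After Qc3: white king on a1; in check: yes, from the black queen on c3.
White has 1 legal reply: Kxb1.
In check but a legal move exists → not checkmate.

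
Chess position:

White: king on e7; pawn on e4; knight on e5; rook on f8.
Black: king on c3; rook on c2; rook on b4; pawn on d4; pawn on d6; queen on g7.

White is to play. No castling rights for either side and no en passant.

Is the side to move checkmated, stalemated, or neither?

White to move; white king on e7.
In check: yes, from the black queen on g7.
Legal moves for White: Ke8, Kd8, Ke6, Kxd6, Rf7, Nf7.
White is in check but has 6 legal moves → neither.

neither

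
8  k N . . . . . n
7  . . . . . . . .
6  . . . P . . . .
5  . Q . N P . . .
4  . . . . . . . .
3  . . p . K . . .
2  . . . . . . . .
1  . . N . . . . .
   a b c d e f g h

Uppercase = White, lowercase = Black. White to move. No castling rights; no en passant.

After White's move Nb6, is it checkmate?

no

After Nb6: black king on a8; in check: yes, from the white knight on b6.
Black has 3 legal replies: Kxb8, Kb7, Ka7.
In check but a legal move exists → not checkmate.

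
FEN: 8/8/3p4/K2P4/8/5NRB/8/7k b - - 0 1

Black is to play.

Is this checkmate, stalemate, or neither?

Black to move; black king on h1.
In check: no.
King squares — g1: attacked by Nf3; g2: attacked by Rg3; h2: attacked by Nf3.
Legal moves for Black: none.
Not in check and no legal moves → stalemate.

stalemate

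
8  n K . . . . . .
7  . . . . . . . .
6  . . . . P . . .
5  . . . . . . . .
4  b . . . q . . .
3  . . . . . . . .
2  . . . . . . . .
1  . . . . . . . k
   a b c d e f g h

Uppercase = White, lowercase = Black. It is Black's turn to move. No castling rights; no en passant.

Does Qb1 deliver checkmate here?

After Qb1: white king on b8; in check: yes, from the black queen on b1.
White has 3 legal replies: Kc8, Kxa8, Ka7.
In check but a legal move exists → not checkmate.

no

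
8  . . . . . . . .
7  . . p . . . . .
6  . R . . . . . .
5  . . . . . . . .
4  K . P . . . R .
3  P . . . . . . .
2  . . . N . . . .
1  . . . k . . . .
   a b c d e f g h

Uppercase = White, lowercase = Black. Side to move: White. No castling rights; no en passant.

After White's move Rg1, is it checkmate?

After Rg1: black king on d1; in check: yes, from the white rook on g1.
Black has 3 legal replies: Ke2, Kxd2, Kc2.
In check but a legal move exists → not checkmate.

no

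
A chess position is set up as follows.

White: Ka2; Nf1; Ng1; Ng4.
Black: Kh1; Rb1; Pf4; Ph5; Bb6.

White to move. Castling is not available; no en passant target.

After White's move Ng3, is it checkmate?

no

After Ng3: black king on h1; in check: yes, from the white knight on g3.
Black has 3 legal replies: Kg2, Kxg1, fxg3.
In check but a legal move exists → not checkmate.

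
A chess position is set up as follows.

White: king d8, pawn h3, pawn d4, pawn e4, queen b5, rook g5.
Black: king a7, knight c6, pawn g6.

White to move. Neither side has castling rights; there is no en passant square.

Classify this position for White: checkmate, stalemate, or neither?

neither

White to move; white king on d8.
In check: yes, from the black knight on c6.
Legal moves for White: Ke8, Kc8, Kd7, Kc7, Qxc6.
White is in check but has 5 legal moves → neither.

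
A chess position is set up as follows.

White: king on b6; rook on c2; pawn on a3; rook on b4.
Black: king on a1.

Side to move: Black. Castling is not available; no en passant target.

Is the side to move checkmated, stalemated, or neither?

stalemate

Black to move; black king on a1.
In check: no.
King squares — b1: attacked by Rb4; a2: attacked by Rc2; b2: attacked by Rc2.
Legal moves for Black: none.
Not in check and no legal moves → stalemate.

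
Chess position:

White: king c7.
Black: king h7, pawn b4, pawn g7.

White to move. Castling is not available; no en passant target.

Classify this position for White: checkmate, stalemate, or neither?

neither

White to move; white king on c7.
In check: no.
Legal moves for White: Kd8, Kc8, Kb8, Kd7, Kb7, Kd6, Kc6, Kb6.
White has 8 legal moves and is not in check → neither.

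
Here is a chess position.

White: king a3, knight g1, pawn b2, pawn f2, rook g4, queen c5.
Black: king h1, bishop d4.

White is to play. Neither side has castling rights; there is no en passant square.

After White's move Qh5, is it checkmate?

yes

After Qh5: black king on h1; in check: yes, from the white queen on h5.
King squares — g1: attacked by Rg4; g2: attacked by Rg4; h2: attacked by Qh5.
Black has no legal moves → checkmate.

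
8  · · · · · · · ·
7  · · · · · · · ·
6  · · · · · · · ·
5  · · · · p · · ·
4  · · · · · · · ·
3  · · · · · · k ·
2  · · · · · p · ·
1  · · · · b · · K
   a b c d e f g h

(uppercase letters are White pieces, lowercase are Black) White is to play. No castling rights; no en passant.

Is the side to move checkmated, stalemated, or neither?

stalemate

White to move; white king on h1.
In check: no.
King squares — g1: attacked by Pf2; g2: attacked by Kg3; h2: attacked by Kg3.
Legal moves for White: none.
Not in check and no legal moves → stalemate.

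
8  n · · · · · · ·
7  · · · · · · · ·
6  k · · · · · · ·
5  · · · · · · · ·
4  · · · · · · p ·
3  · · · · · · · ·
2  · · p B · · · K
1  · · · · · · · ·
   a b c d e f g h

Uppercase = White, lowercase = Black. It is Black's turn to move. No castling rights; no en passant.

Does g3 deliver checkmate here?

no

After g3: white king on h2; in check: yes, from the black pawn on g3.
White has 5 legal replies: Kh3, Kxg3, Kg2, Kh1, Kg1.
In check but a legal move exists → not checkmate.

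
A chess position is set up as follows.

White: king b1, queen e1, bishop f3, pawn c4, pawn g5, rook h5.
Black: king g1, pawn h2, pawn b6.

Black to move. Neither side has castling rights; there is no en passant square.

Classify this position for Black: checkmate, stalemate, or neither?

Black to move; black king on g1.
In check: yes, from the white queen on e1.
King squares — f1: attacked by Qe1; h1: attacked by Qe1; f2: attacked by Qe1; g2: attacked by Bf3; h2: own pawn.
Legal moves for Black: none.
In check with no legal moves → checkmate.

checkmate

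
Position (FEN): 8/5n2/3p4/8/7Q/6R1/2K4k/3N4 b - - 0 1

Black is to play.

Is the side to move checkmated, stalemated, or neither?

Black to move; black king on h2.
In check: yes, from the white queen on h4.
King squares — g1: attacked by Rg3; h1: attacked by Qh4; g2: attacked by Rg3; g3: attacked by Qh4; h3: attacked by Rg3.
Legal moves for Black: none.
In check with no legal moves → checkmate.

checkmate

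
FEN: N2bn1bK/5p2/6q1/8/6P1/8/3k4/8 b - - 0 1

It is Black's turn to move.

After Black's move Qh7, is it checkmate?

yes

After Qh7: white king on h8; in check: yes, from the black queen on h7.
King squares — g7: attacked by Qh7; h7: attacked by Bg8; g8: attacked by Qh7.
White has no legal moves → checkmate.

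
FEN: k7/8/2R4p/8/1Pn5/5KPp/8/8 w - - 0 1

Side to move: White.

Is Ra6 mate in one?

After Ra6: black king on a8; in check: yes, from the white rook on a6.
Black has 2 legal replies: Kb8, Kb7.
In check but a legal move exists → not checkmate.

no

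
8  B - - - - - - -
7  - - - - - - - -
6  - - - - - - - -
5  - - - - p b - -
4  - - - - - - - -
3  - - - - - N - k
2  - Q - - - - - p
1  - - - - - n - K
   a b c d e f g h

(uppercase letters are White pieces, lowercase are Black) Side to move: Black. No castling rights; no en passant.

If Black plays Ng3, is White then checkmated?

After Ng3: white king on h1; in check: yes, from the black knight on g3.
King squares — g1: attacked by Ph2; g2: attacked by Kh3; h2: attacked by Kh3.
White has no legal moves → checkmate.

yes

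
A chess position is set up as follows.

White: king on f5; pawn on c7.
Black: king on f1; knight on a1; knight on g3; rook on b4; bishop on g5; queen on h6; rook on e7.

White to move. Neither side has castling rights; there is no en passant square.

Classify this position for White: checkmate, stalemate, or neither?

checkmate

White to move; white king on f5.
In check: yes, from the black knight on g3.
King squares — e4: attacked by Ng3; f4: attacked by Rb4; g4: attacked by Rb4; e5: attacked by Re7; g5: attacked by Qh6; e6: attacked by Qh6; f6: attacked by Bg5; g6: attacked by Qh6.
Legal moves for White: none.
In check with no legal moves → checkmate.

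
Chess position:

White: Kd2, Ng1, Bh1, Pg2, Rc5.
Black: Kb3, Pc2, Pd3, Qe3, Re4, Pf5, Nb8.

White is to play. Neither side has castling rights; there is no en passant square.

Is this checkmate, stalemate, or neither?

checkmate

White to move; white king on d2.
In check: yes, from the black queen on e3.
King squares — c1: attacked by Qe3; d1: attacked by Pc2; e1: attacked by Qe3; c2: attacked by Kb3; e2: attacked by Pd3; c3: attacked by Kb3; d3: attacked by Qe3; e3: attacked by Re4.
Legal moves for White: none.
In check with no legal moves → checkmate.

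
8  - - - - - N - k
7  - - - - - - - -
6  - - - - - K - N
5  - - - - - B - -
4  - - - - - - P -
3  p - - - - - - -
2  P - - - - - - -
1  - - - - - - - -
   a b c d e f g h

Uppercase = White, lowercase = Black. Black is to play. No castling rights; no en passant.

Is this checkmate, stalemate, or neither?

Black to move; black king on h8.
In check: no.
King squares — g7: attacked by Kf6; h7: attacked by Bf5; g8: attacked by Nh6.
Legal moves for Black: none.
Not in check and no legal moves → stalemate.

stalemate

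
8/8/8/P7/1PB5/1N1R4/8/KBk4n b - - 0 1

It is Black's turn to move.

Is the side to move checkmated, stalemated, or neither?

checkmate

Black to move; black king on c1.
In check: yes, from the white knight on b3.
King squares — b1: attacked by Ka1; d1: attacked by Rd3; b2: attacked by Ka1; c2: attacked by Bb1; d2: attacked by Nb3.
Legal moves for Black: none.
In check with no legal moves → checkmate.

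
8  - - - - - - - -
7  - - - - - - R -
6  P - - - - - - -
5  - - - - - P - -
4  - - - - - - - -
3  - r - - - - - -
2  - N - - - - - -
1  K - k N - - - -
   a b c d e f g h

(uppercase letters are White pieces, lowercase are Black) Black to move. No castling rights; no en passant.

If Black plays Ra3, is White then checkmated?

After Ra3: white king on a1; in check: yes, from the black rook on a3.
King squares — b1: attacked by Kc1; a2: attacked by Ra3; b2: own knight.
White has no legal moves → checkmate.

yes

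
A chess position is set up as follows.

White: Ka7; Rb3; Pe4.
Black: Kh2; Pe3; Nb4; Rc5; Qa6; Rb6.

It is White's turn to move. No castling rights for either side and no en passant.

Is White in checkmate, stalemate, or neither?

White to move; white king on a7.
In check: yes, from the black queen on a6.
King squares — a6: attacked by Nb4; b6: attacked by Qa6; b7: attacked by Qa6; a8: attacked by Qa6; b8: attacked by Rb6.
Legal moves for White: none.
In check with no legal moves → checkmate.

checkmate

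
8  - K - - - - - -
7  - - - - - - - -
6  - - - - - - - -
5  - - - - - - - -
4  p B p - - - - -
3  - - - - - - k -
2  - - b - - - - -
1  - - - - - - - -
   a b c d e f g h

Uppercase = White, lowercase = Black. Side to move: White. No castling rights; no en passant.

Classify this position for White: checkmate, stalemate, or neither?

neither

White to move; white king on b8.
In check: no.
Legal moves for White: Kc8, Ka8, Kc7, Kb7, Ka7, Bf8, Be7, Bd6+, Bc5, Ba5, Bc3, Ba3, Bd2, Be1+.
White has 14 legal moves and is not in check → neither.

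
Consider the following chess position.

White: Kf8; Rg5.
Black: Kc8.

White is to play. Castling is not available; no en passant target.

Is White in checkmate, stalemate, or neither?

neither

White to move; white king on f8.
In check: no.
Legal moves for White include: Kg8, Ke8, Kg7, Kf7, Ke7, Rg8, Rg7, Rg6, Rh5, Rf5, Re5, Rd5, Rc5+, Rb5, Ra5, Rg4, Rg3, Rg2, ... (list truncated; more exist).
White has legal moves and is not in check → neither.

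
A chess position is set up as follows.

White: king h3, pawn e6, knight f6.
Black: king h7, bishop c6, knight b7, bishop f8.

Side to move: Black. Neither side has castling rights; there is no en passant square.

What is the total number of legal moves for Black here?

Black to move; king on h7.
In check: yes, from the white knight on f6.
Legal moves: Kh8, Kg7, Kh6, Kg6.
Count: 4.

4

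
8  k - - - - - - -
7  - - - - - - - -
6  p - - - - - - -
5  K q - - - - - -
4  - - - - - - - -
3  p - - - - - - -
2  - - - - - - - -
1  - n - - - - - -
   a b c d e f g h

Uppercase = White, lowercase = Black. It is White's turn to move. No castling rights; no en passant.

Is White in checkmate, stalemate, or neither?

White to move; white king on a5.
In check: yes, from the black queen on b5.
King squares — a4: attacked by Qb5; b4: attacked by Qb5; b5: attacked by Pa6; a6: attacked by Qb5; b6: attacked by Qb5.
Legal moves for White: none.
In check with no legal moves → checkmate.

checkmate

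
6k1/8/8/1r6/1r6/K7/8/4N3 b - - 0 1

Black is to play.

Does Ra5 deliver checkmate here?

After Ra5: white king on a3; in check: yes, from the black rook on a5.
White has 1 legal reply: Kxb4.
In check but a legal move exists → not checkmate.

no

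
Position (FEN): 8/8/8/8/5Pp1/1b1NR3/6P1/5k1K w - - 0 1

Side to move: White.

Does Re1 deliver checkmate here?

After Re1: black king on f1; in check: yes, from the white rook on e1.
King squares — e1: attacked by Nd3; g1: attacked by Re1; e2: attacked by Re1; f2: attacked by Nd3; g2: attacked by Kh1.
Black has no legal moves → checkmate.

yes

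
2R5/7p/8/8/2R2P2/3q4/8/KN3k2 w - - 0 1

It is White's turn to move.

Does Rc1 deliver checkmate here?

no

After Rc1: black king on f1; in check: yes, from the white rook on c1.
Black has 4 legal replies: Kg2, Kf2, Ke2, Qd1.
In check but a legal move exists → not checkmate.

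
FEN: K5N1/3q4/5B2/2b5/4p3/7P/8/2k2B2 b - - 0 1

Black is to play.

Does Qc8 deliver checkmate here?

After Qc8: white king on a8; in check: yes, from the black queen on c8.
King squares — a7: attacked by Bc5; b7: attacked by Qc8; b8: attacked by Qc8.
White has no legal moves → checkmate.

yes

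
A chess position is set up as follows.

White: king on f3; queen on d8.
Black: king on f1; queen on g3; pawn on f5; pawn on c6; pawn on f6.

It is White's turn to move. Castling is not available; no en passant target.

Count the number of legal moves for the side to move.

White to move; king on f3.
In check: yes, from the black queen on g3.
Legal moves: Kxg3.
Count: 1.

1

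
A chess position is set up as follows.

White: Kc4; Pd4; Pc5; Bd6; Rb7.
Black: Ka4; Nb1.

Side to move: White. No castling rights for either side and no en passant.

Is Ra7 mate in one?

After Ra7: black king on a4; in check: yes, from the white rook on a7.
King squares — a3: attacked by Ra7; b3: attacked by Kc4; b4: attacked by Kc4; a5: attacked by Ra7; b5: attacked by Kc4.
Black has no legal moves → checkmate.

yes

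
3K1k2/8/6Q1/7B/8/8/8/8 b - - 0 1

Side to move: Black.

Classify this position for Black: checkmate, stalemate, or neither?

Black to move; black king on f8.
In check: no.
King squares — e7: attacked by Kd8; f7: attacked by Qg6; g7: attacked by Qg6; e8: attacked by Qg6; g8: attacked by Qg6.
Legal moves for Black: none.
Not in check and no legal moves → stalemate.

stalemate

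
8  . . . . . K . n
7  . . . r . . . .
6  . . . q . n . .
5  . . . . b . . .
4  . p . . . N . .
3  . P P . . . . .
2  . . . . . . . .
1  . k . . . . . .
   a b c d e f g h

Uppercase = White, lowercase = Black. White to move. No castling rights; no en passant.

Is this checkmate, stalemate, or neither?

White to move; white king on f8.
In check: yes, from the black queen on d6.
King squares — e7: attacked by Qd6; f7: attacked by Rd7; g7: attacked by Rd7; e8: attacked by Nf6; g8: attacked by Nf6.
Legal moves for White: none.
In check with no legal moves → checkmate.

checkmate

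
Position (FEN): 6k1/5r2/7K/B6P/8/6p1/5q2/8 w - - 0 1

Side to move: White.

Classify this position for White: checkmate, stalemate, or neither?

neither

White to move; white king on h6.
In check: no.
Legal moves for White: Kg6, Kg5, Bd8, Bc7, Bb6, Bb4, Bc3, Bd2, Be1.
White has 9 legal moves and is not in check → neither.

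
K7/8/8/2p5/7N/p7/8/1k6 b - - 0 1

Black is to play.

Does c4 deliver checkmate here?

After c4: white king on a8; in check: no.
White is not in check, so this cannot be checkmate.

no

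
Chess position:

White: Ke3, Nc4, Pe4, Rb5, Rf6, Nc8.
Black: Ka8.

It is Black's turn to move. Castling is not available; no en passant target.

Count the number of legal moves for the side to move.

0

Black to move; king on a8.
In check: no.
Legal moves: none.
Count: 0.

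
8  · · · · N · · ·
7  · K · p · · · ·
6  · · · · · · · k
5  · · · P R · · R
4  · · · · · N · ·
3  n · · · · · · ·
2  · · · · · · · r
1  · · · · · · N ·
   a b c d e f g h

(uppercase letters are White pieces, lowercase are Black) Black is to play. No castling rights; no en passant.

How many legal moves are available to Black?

1

Black to move; king on h6.
In check: yes, from the white rook on h5.
Legal moves: Rxh5.
Count: 1.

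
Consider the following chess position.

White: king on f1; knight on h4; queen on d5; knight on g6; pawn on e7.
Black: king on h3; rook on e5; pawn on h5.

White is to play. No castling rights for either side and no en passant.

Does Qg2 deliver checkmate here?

After Qg2: black king on h3; in check: yes, from the white queen on g2.
King squares — g2: attacked by Kf1; h2: attacked by Qg2; g3: attacked by Qg2; g4: attacked by Qg2; h4: attacked by Ng6.
Black has no legal moves → checkmate.

yes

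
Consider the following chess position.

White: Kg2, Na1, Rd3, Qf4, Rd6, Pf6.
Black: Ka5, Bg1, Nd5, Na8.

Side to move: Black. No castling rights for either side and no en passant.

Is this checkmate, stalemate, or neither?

neither

Black to move; black king on a5.
In check: no.
Legal moves for Black: Nac7, Nab6, Ne7, Ndc7, Nxf6, Ndb6, Nxf4+, Nb4, Ne3+, Nc3, Kb5, Ba7, Bb6, Bc5, Bd4, Be3, Bh2, Bf2.
Black has 18 legal moves and is not in check → neither.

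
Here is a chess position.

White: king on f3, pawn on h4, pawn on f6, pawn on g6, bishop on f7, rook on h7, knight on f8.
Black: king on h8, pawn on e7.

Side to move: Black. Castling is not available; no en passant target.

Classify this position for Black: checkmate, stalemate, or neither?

Black to move; black king on h8.
In check: yes, from the white rook on h7.
King squares — g7: attacked by Pf6; h7: attacked by Pg6; g8: attacked by Bf7.
Legal moves for Black: none.
In check with no legal moves → checkmate.

checkmate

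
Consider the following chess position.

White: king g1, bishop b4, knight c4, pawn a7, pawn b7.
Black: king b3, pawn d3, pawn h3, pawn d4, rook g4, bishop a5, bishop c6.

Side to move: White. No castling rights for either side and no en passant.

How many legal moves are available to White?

3

White to move; king on g1.
In check: yes, from the black rook on g4.
Legal moves: Kh2, Kf2, Kf1.
Count: 3.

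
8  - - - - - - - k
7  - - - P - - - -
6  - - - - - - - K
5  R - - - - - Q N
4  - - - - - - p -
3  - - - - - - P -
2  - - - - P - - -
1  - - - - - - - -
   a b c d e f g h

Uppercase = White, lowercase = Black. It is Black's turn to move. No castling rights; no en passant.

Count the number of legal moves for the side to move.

Black to move; king on h8.
In check: no.
Legal moves: none.
Count: 0.

0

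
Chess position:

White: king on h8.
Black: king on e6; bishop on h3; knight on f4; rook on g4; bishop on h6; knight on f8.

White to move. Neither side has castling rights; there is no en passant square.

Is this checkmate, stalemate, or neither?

White to move; white king on h8.
In check: no.
King squares — g7: attacked by Rg4; h7: attacked by Nf8; g8: attacked by Rg4.
Legal moves for White: none.
Not in check and no legal moves → stalemate.

stalemate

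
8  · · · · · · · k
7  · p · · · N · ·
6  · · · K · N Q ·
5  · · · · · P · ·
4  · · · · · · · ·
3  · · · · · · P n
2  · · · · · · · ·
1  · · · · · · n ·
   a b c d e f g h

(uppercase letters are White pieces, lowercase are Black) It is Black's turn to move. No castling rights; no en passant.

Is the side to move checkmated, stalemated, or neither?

checkmate

Black to move; black king on h8.
In check: yes, from the white knight on f7.
King squares — g7: attacked by Qg6; h7: attacked by Nf6; g8: attacked by Nf6.
Legal moves for Black: none.
In check with no legal moves → checkmate.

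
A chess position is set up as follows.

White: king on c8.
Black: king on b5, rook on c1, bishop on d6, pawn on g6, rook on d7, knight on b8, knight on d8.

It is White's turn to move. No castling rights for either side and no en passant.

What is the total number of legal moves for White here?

0

White to move; king on c8.
In check: yes, from the black rook on c1.
Legal moves: none.
Count: 0.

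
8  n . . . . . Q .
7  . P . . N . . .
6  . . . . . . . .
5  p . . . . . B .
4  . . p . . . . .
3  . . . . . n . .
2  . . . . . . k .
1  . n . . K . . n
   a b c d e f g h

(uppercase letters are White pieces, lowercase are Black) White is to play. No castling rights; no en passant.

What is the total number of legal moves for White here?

White to move; king on e1.
In check: yes, from the black knight on f3.
Legal moves: Ke2, Kd1.
Count: 2.

2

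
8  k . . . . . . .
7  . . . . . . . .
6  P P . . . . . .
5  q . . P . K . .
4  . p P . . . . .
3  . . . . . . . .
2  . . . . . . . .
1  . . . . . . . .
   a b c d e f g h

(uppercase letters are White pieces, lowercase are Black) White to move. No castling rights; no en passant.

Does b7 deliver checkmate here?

After b7: black king on a8; in check: yes, from the white pawn on b7.
Black has 2 legal replies: Kb8, Ka7.
In check but a legal move exists → not checkmate.

no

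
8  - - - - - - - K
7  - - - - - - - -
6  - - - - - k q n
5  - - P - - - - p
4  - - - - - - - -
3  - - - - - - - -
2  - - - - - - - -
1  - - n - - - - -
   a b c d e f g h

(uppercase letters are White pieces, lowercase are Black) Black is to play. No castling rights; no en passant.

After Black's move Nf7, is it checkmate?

yes

After Nf7: white king on h8; in check: yes, from the black knight on f7.
King squares — g7: attacked by Kf6; h7: attacked by Qg6; g8: attacked by Qg6.
White has no legal moves → checkmate.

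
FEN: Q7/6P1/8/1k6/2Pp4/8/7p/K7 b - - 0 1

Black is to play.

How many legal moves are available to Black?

4

Black to move; king on b5.
In check: yes, from the white pawn on c4.
Legal moves: Kb6, Kc5, Kxc4, Kb4.
Count: 4.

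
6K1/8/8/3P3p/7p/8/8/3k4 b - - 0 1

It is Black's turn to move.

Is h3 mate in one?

no

After h3: white king on g8; in check: no.
White is not in check, so this cannot be checkmate.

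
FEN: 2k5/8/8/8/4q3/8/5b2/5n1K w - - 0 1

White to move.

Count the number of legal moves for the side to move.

White to move; king on h1.
In check: yes, from the black queen on e4.
Legal moves: none.
Count: 0.

0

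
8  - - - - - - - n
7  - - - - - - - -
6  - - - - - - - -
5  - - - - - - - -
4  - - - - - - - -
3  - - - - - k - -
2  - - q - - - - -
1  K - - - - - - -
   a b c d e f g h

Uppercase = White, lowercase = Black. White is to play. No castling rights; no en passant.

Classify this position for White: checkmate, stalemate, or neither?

White to move; white king on a1.
In check: no.
King squares — b1: attacked by Qc2; a2: attacked by Qc2; b2: attacked by Qc2.
Legal moves for White: none.
Not in check and no legal moves → stalemate.

stalemate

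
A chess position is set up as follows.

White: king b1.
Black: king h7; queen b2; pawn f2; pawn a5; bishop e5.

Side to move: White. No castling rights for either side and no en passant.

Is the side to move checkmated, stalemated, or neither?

checkmate

White to move; white king on b1.
In check: yes, from the black queen on b2.
King squares — a1: attacked by Qb2; c1: attacked by Qb2; a2: attacked by Qb2; b2: attacked by Be5; c2: attacked by Qb2.
Legal moves for White: none.
In check with no legal moves → checkmate.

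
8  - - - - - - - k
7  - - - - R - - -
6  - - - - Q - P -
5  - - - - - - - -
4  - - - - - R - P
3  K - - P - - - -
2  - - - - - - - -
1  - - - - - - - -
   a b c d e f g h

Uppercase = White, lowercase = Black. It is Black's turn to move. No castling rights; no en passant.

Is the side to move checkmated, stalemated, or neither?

Black to move; black king on h8.
In check: no.
King squares — g7: attacked by Re7; h7: attacked by Pg6; g8: attacked by Qe6.
Legal moves for Black: none.
Not in check and no legal moves → stalemate.

stalemate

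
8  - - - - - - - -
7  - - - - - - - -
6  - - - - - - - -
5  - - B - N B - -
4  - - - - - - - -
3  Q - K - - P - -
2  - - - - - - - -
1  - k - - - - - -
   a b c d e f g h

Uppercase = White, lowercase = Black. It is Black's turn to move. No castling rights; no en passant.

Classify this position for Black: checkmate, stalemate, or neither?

Black to move; black king on b1.
In check: yes, from the white bishop on f5.
King squares — a1: attacked by Qa3; c1: attacked by Qa3; a2: attacked by Qa3; b2: attacked by Qa3; c2: attacked by Kc3.
Legal moves for Black: none.
In check with no legal moves → checkmate.

checkmate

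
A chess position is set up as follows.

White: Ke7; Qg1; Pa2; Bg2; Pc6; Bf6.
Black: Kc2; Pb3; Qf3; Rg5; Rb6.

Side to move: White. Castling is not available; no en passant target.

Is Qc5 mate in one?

After Qc5: black king on c2; in check: yes, from the white queen on c5.
Black has 6 legal replies: Kd3, Kd2, Kd1, Kb1, Rxc5, Qc3.
In check but a legal move exists → not checkmate.

no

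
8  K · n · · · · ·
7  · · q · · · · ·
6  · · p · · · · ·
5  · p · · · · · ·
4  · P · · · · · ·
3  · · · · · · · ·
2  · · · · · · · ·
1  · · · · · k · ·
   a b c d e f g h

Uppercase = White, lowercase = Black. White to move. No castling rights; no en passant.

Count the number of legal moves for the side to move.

0

White to move; king on a8.
In check: no.
Legal moves: none.
Count: 0.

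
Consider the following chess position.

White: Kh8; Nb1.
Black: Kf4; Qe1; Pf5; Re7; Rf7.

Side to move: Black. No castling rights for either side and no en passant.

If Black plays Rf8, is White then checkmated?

After Rf8: white king on h8; in check: yes, from the black rook on f8.
King squares — g7: attacked by Re7; h7: attacked by Re7; g8: attacked by Rf8.
White has no legal moves → checkmate.

yes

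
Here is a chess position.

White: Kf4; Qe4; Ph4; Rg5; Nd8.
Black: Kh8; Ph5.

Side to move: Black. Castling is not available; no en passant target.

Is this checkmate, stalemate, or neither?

Black to move; black king on h8.
In check: no.
King squares — g7: attacked by Rg5; h7: attacked by Qe4; g8: attacked by Rg5.
Legal moves for Black: none.
Not in check and no legal moves → stalemate.

stalemate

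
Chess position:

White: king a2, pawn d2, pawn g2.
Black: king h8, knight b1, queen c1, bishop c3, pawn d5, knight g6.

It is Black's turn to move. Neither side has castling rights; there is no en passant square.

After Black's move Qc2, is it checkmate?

After Qc2: white king on a2; in check: yes, from the black queen on c2.
King squares — a1: attacked by Bc3; b1: attacked by Qc2; b2: attacked by Qc2; a3: attacked by Nb1; b3: attacked by Qc2.
White has no legal moves → checkmate.

yes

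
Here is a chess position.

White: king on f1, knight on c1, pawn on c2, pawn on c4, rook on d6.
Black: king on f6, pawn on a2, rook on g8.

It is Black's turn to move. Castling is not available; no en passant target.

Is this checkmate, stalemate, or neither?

Black to move; black king on f6.
In check: yes, from the white rook on d6.
Legal moves for Black: Kg7, Kf7, Ke7, Kg5, Kf5, Ke5.
Black is in check but has 6 legal moves → neither.

neither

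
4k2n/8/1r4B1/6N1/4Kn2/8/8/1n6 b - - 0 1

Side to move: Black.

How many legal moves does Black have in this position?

Black to move; king on e8.
In check: yes, from the white bishop on g6.
Legal moves: Kf8, Kd8, Ke7, Kd7, Nf7, Nhxg6, Rxg6, Nfxg6.
Count: 8.

8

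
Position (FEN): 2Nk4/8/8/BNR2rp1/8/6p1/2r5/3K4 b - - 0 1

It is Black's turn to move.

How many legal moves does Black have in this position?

Black to move; king on d8.
In check: yes, from the white bishop on a5.
Legal moves: Ke8, Kd7.
Count: 2.

2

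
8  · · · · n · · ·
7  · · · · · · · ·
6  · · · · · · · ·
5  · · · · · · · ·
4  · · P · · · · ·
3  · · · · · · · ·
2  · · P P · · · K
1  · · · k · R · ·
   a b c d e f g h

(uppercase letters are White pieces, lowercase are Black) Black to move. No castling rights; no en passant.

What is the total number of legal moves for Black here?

3

Black to move; king on d1.
In check: yes, from the white rook on f1.
Legal moves: Ke2, Kxd2, Kxc2.
Count: 3.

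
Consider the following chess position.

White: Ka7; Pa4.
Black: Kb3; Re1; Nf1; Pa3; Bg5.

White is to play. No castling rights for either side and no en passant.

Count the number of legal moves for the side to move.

White to move; king on a7.
In check: no.
Legal moves: Kb8, Ka8, Kb7, Kb6, Ka6, a5.
Count: 6.

6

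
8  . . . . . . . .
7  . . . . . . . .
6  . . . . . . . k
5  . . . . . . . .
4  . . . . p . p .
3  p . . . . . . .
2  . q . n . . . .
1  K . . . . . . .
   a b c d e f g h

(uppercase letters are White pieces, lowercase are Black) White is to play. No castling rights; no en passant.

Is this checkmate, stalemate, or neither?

checkmate

White to move; white king on a1.
In check: yes, from the black queen on b2.
King squares — b1: attacked by Qb2; a2: attacked by Qb2; b2: attacked by Pa3.
Legal moves for White: none.
In check with no legal moves → checkmate.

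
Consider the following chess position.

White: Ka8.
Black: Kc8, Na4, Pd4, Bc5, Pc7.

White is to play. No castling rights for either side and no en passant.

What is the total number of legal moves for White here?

White to move; king on a8.
In check: no.
Legal moves: none.
Count: 0.

0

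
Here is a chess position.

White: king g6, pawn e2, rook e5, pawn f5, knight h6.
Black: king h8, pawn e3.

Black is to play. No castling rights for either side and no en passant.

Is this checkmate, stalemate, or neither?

stalemate

Black to move; black king on h8.
In check: no.
King squares — g7: attacked by Kg6; h7: attacked by Kg6; g8: attacked by Nh6.
Legal moves for Black: none.
Not in check and no legal moves → stalemate.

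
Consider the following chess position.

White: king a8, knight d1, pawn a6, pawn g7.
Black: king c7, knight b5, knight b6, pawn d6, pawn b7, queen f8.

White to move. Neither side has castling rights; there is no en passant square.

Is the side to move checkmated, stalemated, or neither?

checkmate

White to move; white king on a8.
In check: yes, from the black knight on b6 and the black queen on f8.
King squares — a7: attacked by Nb5; b7: attacked by Kc7; b8: attacked by Kc7.
Legal moves for White: none.
In check with no legal moves → checkmate.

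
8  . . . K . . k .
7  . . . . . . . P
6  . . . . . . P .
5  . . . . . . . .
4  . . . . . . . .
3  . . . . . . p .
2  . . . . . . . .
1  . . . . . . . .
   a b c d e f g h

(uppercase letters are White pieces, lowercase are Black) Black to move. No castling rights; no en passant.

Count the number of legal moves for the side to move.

3

Black to move; king on g8.
In check: yes, from the white pawn on h7.
Legal moves: Kh8, Kf8, Kg7.
Count: 3.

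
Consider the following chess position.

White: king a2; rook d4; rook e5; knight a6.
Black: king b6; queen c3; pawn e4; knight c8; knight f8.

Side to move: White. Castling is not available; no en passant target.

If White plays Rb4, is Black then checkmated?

After Rb4: black king on b6; in check: yes, from the white rook on b4.
Black has 4 legal replies: Ka7, Kc6, Kxa6, Qxb4.
In check but a legal move exists → not checkmate.

no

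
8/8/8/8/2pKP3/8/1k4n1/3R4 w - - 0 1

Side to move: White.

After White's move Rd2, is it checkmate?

no

After Rd2: black king on b2; in check: yes, from the white rook on d2.
Black has 5 legal replies: Kb3, Ka3, Kc1, Kb1, Ka1.
In check but a legal move exists → not checkmate.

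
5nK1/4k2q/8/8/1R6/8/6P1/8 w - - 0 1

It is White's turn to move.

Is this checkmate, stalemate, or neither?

checkmate

White to move; white king on g8.
In check: yes, from the black queen on h7.
King squares — f7: attacked by Ke7; g7: attacked by Qh7; h7: attacked by Nf8; f8: attacked by Ke7; h8: attacked by Qh7.
Legal moves for White: none.
In check with no legal moves → checkmate.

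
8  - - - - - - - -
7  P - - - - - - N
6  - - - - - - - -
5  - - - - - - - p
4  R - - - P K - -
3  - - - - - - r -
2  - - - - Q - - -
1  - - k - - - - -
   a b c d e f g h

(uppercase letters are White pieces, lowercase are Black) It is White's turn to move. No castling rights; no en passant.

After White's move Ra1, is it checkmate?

yes

After Ra1: black king on c1; in check: yes, from the white rook on a1.
King squares — b1: attacked by Ra1; d1: attacked by Ra1; b2: attacked by Qe2; c2: attacked by Qe2; d2: attacked by Qe2.
Black has no legal moves → checkmate.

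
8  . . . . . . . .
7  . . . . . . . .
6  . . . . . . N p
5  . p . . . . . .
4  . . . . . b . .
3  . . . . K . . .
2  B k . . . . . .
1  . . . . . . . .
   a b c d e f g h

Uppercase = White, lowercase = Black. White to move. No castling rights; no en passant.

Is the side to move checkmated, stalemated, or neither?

neither

White to move; white king on e3.
In check: yes, from the black bishop on f4.
King squares — d2: attacked by Bf4; e2: available; f2: available; d3: available; f3: available; d4: available; e4: available; f4: available.
Legal moves for White: Kxf4, Ke4, Kd4, Kf3, Kd3, Kf2, Ke2, Nxf4.
White is in check but has 8 legal moves → neither.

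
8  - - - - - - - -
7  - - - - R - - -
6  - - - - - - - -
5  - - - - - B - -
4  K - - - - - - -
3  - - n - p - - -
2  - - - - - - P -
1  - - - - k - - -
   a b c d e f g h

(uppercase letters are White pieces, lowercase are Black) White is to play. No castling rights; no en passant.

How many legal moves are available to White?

4

White to move; king on a4.
In check: yes, from the black knight on c3.
Legal moves: Ka5, Kb4, Kb3, Ka3.
Count: 4.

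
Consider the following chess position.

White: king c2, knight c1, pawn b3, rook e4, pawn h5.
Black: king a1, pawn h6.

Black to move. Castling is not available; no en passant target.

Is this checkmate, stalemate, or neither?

stalemate

Black to move; black king on a1.
In check: no.
King squares — b1: attacked by Kc2; a2: attacked by Nc1; b2: attacked by Kc2.
Legal moves for Black: none.
Not in check and no legal moves → stalemate.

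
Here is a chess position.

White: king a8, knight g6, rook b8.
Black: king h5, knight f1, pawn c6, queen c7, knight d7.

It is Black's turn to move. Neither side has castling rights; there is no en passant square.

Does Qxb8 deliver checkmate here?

yes

After Qxb8: white king on a8; in check: yes, from the black queen on b8.
King squares — a7: attacked by Qb8; b7: attacked by Qb8; b8: attacked by Nd7.
White has no legal moves → checkmate.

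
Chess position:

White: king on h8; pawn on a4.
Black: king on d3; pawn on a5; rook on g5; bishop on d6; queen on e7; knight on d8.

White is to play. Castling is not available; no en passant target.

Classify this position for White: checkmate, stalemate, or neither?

stalemate

White to move; white king on h8.
In check: no.
King squares — g7: attacked by Rg5; h7: attacked by Qe7; g8: attacked by Rg5.
Legal moves for White: none.
Not in check and no legal moves → stalemate.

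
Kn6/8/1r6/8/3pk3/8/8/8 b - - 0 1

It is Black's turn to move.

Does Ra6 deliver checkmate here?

After Ra6: white king on a8; in check: yes, from the black rook on a6.
White has 2 legal replies: Kxb8, Kb7.
In check but a legal move exists → not checkmate.

no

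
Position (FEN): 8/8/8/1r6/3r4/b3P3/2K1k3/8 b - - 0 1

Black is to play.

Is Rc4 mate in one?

yes

After Rc4: white king on c2; in check: yes, from the black rook on c4.
King squares — b1: attacked by Rb5; c1: attacked by Ba3; d1: attacked by Ke2; b2: attacked by Ba3; d2: attacked by Ke2; b3: attacked by Rb5; c3: attacked by Rc4; d3: attacked by Ke2.
White has no legal moves → checkmate.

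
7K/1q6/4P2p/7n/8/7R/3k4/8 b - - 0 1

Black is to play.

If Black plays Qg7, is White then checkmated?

After Qg7: white king on h8; in check: yes, from the black queen on g7.
King squares — g7: attacked by Nh5; h7: attacked by Qg7; g8: attacked by Qg7.
White has no legal moves → checkmate.

yes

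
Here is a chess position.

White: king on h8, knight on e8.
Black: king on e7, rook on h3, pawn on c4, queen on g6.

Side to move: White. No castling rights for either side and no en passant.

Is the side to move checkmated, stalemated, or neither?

checkmate

White to move; white king on h8.
In check: yes, from the black rook on h3.
King squares — g7: attacked by Qg6; h7: attacked by Rh3; g8: attacked by Qg6.
Legal moves for White: none.
In check with no legal moves → checkmate.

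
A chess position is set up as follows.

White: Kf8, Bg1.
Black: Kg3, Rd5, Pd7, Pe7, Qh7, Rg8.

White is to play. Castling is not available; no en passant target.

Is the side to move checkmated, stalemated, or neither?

White to move; white king on f8.
In check: yes, from the black rook on g8.
King squares — e7: attacked by Qh7; f7: attacked by Qh7; g7: attacked by Qh7; e8: attacked by Rg8; g8: attacked by Qh7.
Legal moves for White: none.
In check with no legal moves → checkmate.

checkmate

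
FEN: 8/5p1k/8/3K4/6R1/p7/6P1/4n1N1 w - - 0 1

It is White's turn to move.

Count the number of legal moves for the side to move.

23

White to move; king on d5.
In check: no.
Legal moves: Kd6, Kc6, Ke5, Kc5, Ke4, Kd4, Kc4, Rg8, Rg7+, Rg6, Rg5, Rh4+, Rf4, Re4, Rd4, Rc4, Rb4, Ra4, Rg3, Nh3, Nf3, Ne2, g3.
Count: 23.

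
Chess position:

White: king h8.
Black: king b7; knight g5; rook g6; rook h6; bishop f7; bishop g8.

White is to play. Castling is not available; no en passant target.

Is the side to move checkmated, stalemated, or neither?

checkmate

White to move; white king on h8.
In check: yes, from the black rook on h6.
King squares — g7: attacked by Rg6; h7: attacked by Ng5; g8: attacked by Rg6.
Legal moves for White: none.
In check with no legal moves → checkmate.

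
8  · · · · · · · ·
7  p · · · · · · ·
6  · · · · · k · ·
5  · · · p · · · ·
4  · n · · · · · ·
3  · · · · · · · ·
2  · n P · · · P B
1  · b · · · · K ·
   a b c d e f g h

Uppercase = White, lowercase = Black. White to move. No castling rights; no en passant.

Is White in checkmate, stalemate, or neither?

neither

White to move; white king on g1.
In check: no.
Legal moves for White: Bb8, Bc7, Bd6, Be5+, Bf4, Bg3, Kf2, Kh1, Kf1, g3, c3, g4, c4.
White has 13 legal moves and is not in check → neither.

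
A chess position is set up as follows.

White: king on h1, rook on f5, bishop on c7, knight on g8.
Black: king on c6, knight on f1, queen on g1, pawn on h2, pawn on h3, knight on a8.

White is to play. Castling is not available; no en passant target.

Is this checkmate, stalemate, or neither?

checkmate

White to move; white king on h1.
In check: yes, from the black queen on g1.
King squares — g1: attacked by Ph2; g2: attacked by Qg1; h2: attacked by Nf1.
Legal moves for White: none.
In check with no legal moves → checkmate.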